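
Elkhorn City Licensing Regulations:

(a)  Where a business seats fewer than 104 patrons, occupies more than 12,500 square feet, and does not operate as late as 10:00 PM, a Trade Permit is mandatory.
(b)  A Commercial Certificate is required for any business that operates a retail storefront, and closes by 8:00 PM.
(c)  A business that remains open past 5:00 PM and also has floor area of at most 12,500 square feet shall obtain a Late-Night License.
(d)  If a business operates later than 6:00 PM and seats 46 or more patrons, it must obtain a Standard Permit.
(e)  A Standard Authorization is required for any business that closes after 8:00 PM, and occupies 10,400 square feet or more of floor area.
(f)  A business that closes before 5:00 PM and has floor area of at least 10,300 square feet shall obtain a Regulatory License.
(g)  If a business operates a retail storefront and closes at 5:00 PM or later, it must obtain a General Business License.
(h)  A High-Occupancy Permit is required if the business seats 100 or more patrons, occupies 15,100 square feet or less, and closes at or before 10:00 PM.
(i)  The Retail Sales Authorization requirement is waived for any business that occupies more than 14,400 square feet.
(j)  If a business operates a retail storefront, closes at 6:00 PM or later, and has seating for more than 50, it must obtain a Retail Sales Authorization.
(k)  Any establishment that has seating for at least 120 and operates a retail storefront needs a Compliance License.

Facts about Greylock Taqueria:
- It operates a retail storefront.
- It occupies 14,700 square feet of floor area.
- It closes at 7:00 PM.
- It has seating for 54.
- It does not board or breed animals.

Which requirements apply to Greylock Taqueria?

(a) seating 54 < 104; floor area 14,700 square feet > 12,500 square feet; closes 7:00 PM, at/before 10:00 PM → Trade Permit required.
(b) operates a retail storefront; closes 7:00 PM, at/before 8:00 PM → Commercial Certificate required.
(c) closes 7:00 PM, after 5:00 PM; floor area 14,700 square feet > 12,500 square feet → Late-Night License not required.
(d) closes 7:00 PM, after 6:00 PM; seating 54 ≥ 46 → Standard Permit required.
(e) closes 7:00 PM, at/before 8:00 PM; floor area 14,700 square feet ≥ 10,400 square feet → Standard Authorization not required.
(f) closes 7:00 PM, after 5:00 PM; floor area 14,700 square feet ≥ 10,300 square feet → Regulatory License not required.
(g) operates a retail storefront; closes 7:00 PM, after 5:00 PM → General Business License required.
(h) seating 54 < 100; floor area 14,700 square feet ≤ 15,100 square feet; closes 7:00 PM, at/before 10:00 PM → High-Occupancy Permit not required.
(i) floor area 14,700 square feet > 14,400 square feet → exempt from Retail Sales Authorization.
(j) operates a retail storefront; closes 7:00 PM, after 6:00 PM; seating 54 > 50 → Retail Sales Authorization required.
(k) seating 54 < 120; operates a retail storefront → Compliance License not required.

Commercial Certificate, General Business License, Standard Permit, Trade Permit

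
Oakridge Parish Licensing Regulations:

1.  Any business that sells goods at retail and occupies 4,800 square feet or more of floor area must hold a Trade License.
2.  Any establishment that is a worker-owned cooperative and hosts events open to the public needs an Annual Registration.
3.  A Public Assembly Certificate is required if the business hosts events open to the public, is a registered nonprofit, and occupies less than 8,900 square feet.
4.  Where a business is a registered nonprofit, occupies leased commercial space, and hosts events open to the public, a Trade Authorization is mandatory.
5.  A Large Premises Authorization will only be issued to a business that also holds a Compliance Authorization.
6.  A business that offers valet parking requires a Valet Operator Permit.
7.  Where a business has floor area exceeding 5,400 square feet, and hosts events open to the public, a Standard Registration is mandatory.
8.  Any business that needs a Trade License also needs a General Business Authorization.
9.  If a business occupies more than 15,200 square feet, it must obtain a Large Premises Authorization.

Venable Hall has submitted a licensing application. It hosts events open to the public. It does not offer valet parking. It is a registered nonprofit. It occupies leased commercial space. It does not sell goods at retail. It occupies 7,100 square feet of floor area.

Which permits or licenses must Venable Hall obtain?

1. does not sell goods at retail; floor area 7,100 square feet ≥ 4,800 square feet → Trade License not required.
2. is a registered nonprofit (not: is a worker-owned cooperative); hosts events open to the public → Annual Registration not required.
3. hosts events open to the public; is a registered nonprofit; floor area 7,100 square feet < 8,900 square feet → Public Assembly Certificate required.
4. is a registered nonprofit; occupies leased commercial space; hosts events open to the public → Trade Authorization required.
5. Large Premises Authorization is not required → no effect.
6. does not offer valet parking → Valet Operator Permit not required.
7. floor area 7,100 square feet > 5,400 square feet; hosts events open to the public → Standard Registration required.
8. Trade License is not required → no effect.
9. floor area 7,100 square feet ≤ 15,200 square feet → Large Premises Authorization not required.

Public Assembly Certificate, Standard Registration, Trade Authorization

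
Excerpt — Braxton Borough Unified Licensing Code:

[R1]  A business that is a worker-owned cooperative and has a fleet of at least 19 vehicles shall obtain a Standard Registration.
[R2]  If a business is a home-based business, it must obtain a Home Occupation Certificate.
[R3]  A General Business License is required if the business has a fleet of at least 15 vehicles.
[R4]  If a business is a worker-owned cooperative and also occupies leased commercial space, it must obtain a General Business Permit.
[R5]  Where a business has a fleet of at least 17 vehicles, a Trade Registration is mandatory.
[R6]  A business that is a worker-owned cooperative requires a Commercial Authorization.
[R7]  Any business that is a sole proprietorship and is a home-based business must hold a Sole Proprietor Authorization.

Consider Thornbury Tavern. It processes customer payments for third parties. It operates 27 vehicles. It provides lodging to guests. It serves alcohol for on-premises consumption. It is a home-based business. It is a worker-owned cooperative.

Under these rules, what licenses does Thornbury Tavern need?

[R1] is a worker-owned cooperative; vehicles 27 ≥ 19 → Standard Registration required.
[R2] is a home-based business → Home Occupation Certificate required.
[R3] vehicles 27 ≥ 15 → General Business License required.
[R4] is a worker-owned cooperative; is a home-based business (not: occupies leased commercial space) → General Business Permit not required.
[R5] vehicles 27 ≥ 17 → Trade Registration required.
[R6] is a worker-owned cooperative → Commercial Authorization required.
[R7] is a worker-owned cooperative (not: is a sole proprietorship); is a home-based business → Sole Proprietor Authorization not required.

Commercial Authorization, General Business License, Home Occupation Certificate, Standard Registration, Trade Registration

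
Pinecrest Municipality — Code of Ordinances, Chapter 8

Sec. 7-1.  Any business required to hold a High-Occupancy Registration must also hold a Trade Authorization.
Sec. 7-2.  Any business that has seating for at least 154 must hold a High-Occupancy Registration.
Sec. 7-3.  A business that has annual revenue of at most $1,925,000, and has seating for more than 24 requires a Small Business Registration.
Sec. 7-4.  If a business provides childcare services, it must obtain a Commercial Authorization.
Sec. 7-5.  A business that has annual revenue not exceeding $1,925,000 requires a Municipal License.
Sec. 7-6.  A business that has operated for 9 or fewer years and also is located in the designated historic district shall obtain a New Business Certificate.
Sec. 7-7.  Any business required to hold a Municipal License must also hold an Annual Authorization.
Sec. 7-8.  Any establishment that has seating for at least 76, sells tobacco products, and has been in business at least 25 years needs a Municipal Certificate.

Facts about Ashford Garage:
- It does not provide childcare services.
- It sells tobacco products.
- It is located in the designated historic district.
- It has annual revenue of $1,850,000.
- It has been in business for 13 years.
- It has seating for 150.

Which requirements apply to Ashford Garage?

Sec. 7-1. High-Occupancy Registration is not required → no effect.
Sec. 7-2. seating 150 < 154 → High-Occupancy Registration not required.
Sec. 7-3. revenue $1,850,000 ≤ $1,925,000; seating 150 > 24 → Small Business Registration required.
Sec. 7-4. does not provide childcare services → Commercial Authorization not required.
Sec. 7-5. revenue $1,850,000 ≤ $1,925,000 → Municipal License required.
Sec. 7-6. years in business 13 > 9; is located in the designated historic district → New Business Certificate not required.
Sec. 7-7. Municipal License is required → Annual Authorization also required.
Sec. 7-8. seating 150 ≥ 76; sells tobacco products; years in business 13 < 25 → Municipal Certificate not required.

Annual Authorization, Municipal License, Small Business Registration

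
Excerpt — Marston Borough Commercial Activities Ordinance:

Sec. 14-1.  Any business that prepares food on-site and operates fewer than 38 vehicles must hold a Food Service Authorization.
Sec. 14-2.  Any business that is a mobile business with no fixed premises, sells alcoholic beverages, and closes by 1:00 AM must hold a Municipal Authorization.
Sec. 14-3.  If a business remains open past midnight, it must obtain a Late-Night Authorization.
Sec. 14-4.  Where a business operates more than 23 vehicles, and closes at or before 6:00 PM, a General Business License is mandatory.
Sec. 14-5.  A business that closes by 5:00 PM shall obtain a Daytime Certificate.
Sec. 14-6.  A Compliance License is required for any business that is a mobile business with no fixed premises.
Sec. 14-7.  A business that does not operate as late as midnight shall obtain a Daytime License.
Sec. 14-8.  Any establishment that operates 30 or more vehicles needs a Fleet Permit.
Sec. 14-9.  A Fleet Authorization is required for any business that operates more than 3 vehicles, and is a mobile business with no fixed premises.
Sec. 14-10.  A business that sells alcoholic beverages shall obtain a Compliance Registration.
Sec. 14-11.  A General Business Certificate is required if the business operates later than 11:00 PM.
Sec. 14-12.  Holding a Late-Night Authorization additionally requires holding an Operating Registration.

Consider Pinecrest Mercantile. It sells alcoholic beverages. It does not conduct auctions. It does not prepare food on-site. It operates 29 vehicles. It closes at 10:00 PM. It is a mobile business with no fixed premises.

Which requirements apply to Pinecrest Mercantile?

Sec. 14-1. does not prepare food on-site; vehicles 29 < 38 → Food Service Authorization not required.
Sec. 14-2. is a mobile business with no fixed premises; sells alcoholic beverages; closes 10:00 PM, at/before 1:00 AM → Municipal Authorization required.
Sec. 14-3. closes 10:00 PM, at/before midnight → Late-Night Authorization not required.
Sec. 14-4. vehicles 29 > 23; closes 10:00 PM, after 6:00 PM → General Business License not required.
Sec. 14-5. closes 10:00 PM, after 5:00 PM → Daytime Certificate not required.
Sec. 14-6. is a mobile business with no fixed premises → Compliance License required.
Sec. 14-7. closes 10:00 PM, at/before midnight → Daytime License required.
Sec. 14-8. vehicles 29 < 30 → Fleet Permit not required.
Sec. 14-9. vehicles 29 > 3; is a mobile business with no fixed premises → Fleet Authorization required.
Sec. 14-10. sells alcoholic beverages → Compliance Registration required.
Sec. 14-11. closes 10:00 PM, at/before 11:00 PM → General Business Certificate not required.
Sec. 14-12. Late-Night Authorization is not required → no effect.

Compliance License, Compliance Registration, Daytime License, Fleet Authorization, Municipal Authorization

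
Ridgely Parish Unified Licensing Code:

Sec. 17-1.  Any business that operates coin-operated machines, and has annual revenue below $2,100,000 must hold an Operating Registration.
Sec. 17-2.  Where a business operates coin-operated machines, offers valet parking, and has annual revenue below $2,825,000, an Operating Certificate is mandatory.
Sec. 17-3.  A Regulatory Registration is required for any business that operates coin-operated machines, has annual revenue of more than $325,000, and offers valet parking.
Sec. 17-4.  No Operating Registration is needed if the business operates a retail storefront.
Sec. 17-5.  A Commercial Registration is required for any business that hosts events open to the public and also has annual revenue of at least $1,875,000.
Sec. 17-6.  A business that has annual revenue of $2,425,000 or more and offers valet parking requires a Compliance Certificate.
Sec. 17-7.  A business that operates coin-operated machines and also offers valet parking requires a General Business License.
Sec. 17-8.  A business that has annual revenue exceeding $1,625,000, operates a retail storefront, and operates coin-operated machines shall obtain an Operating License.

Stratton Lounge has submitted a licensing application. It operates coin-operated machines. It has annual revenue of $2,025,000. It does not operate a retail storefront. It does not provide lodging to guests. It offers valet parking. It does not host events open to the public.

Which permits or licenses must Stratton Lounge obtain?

General Business License, Operating Certificate, Operating Registration, Regulatory Registration

Sec. 17-1. operates coin-operated machines; revenue $2,025,000 < $2,100,000 → Operating Registration required.
Sec. 17-2. operates coin-operated machines; offers valet parking; revenue $2,025,000 < $2,825,000 → Operating Certificate required.
Sec. 17-3. operates coin-operated machines; revenue $2,025,000 > $325,000; offers valet parking → Regulatory Registration required.
Sec. 17-4. does not operate a retail storefront → Operating Registration exemption does not apply.
Sec. 17-5. does not host events open to the public; revenue $2,025,000 ≥ $1,875,000 → Commercial Registration not required.
Sec. 17-6. revenue $2,025,000 < $2,425,000; offers valet parking → Compliance Certificate not required.
Sec. 17-7. operates coin-operated machines; offers valet parking → General Business License required.
Sec. 17-8. revenue $2,025,000 > $1,625,000; does not operate a retail storefront; operates coin-operated machines → Operating License not required.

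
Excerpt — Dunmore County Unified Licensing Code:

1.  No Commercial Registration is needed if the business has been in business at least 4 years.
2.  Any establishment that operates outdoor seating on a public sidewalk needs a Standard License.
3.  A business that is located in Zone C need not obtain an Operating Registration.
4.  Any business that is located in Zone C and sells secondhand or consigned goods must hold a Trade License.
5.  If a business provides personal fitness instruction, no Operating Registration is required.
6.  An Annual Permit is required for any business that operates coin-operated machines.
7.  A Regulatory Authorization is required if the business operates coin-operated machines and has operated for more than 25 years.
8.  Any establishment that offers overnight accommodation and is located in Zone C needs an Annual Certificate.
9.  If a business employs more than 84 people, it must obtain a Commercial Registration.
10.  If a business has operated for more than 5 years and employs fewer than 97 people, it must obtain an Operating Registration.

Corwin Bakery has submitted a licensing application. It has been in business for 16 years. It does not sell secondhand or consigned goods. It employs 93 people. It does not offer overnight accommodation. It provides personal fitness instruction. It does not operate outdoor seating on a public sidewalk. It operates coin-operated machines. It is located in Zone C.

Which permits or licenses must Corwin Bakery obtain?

Annual Permit

1. years in business 16 ≥ 4 → exempt from Commercial Registration.
2. does not operate outdoor seating on a public sidewalk → Standard License not required.
3. is located in Zone C → exempt from Operating Registration.
4. is located in Zone C; does not sell secondhand or consigned goods → Trade License not required.
5. provides personal fitness instruction → exempt from Operating Registration.
6. operates coin-operated machines → Annual Permit required.
7. operates coin-operated machines; years in business 16 ≤ 25 → Regulatory Authorization not required.
8. does not offer overnight accommodation; is located in Zone C → Annual Certificate not required.
9. employees 93 > 84 → Commercial Registration required.
10. years in business 16 > 5; employees 93 < 97 → Operating Registration required.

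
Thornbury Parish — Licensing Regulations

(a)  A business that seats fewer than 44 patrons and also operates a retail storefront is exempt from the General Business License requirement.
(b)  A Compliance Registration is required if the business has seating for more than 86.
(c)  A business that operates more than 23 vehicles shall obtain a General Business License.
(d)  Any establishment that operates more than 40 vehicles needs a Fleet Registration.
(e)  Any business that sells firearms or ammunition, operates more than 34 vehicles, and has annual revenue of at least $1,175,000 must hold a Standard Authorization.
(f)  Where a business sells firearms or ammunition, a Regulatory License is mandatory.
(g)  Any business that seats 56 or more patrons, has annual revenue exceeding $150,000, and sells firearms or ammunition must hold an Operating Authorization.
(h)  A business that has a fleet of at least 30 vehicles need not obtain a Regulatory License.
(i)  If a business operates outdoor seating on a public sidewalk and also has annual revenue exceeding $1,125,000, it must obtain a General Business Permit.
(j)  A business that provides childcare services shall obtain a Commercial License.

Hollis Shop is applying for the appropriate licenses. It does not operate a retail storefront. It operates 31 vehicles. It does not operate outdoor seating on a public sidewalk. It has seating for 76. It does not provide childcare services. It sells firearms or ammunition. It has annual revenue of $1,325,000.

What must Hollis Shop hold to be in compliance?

(a) seating 76 ≥ 44; does not operate a retail storefront → General Business License exemption does not apply.
(b) seating 76 ≤ 86 → Compliance Registration not required.
(c) vehicles 31 > 23 → General Business License required.
(d) vehicles 31 ≤ 40 → Fleet Registration not required.
(e) sells firearms or ammunition; vehicles 31 ≤ 34; revenue $1,325,000 ≥ $1,175,000 → Standard Authorization not required.
(f) sells firearms or ammunition → Regulatory License required.
(g) seating 76 ≥ 56; revenue $1,325,000 > $150,000; sells firearms or ammunition → Operating Authorization required.
(h) vehicles 31 ≥ 30 → exempt from Regulatory License.
(i) does not operate outdoor seating on a public sidewalk; revenue $1,325,000 > $1,125,000 → General Business Permit not required.
(j) does not provide childcare services → Commercial License not required.

General Business License, Operating Authorization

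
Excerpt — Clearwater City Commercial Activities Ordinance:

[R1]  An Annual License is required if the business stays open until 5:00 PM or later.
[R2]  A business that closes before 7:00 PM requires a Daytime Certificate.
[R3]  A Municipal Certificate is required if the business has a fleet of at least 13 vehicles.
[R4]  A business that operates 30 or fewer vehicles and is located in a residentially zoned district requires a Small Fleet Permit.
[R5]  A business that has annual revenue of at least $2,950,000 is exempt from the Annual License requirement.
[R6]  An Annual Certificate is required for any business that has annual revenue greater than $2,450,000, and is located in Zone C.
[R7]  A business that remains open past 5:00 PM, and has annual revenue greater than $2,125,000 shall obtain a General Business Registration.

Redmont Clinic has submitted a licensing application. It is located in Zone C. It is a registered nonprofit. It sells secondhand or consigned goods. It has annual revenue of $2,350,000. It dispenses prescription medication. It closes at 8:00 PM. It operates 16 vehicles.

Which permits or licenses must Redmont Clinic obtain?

Annual License, General Business Registration, Municipal Certificate

[R1] closes 8:00 PM, after 5:00 PM → Annual License required.
[R2] closes 8:00 PM, after 7:00 PM → Daytime Certificate not required.
[R3] vehicles 16 ≥ 13 → Municipal Certificate required.
[R4] vehicles 16 ≤ 30; is located in Zone C (not: is located in a residentially zoned district) → Small Fleet Permit not required.
[R5] revenue $2,350,000 < $2,950,000 → Annual License exemption does not apply.
[R6] revenue $2,350,000 ≤ $2,450,000; is located in Zone C → Annual Certificate not required.
[R7] closes 8:00 PM, after 5:00 PM; revenue $2,350,000 > $2,125,000 → General Business Registration required.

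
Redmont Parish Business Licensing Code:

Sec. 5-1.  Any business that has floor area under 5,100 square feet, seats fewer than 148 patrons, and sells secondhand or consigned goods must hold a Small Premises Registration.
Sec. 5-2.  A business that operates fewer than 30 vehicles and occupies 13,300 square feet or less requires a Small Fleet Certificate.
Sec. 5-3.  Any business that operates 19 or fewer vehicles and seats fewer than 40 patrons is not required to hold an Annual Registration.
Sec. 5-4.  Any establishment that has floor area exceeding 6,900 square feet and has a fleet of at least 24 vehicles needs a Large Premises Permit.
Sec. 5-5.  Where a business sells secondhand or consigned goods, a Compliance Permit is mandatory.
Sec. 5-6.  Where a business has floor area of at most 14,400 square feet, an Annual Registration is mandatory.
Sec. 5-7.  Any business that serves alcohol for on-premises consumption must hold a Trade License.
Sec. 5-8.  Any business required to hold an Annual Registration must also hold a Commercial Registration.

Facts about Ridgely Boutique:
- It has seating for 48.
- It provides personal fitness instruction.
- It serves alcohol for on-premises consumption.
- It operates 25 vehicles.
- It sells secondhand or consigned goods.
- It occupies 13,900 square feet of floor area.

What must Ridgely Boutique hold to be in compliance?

Annual Registration, Commercial Registration, Compliance Permit, Large Premises Permit, Trade License

Sec. 5-1. floor area 13,900 square feet ≥ 5,100 square feet; seating 48 < 148; sells secondhand or consigned goods → Small Premises Registration not required.
Sec. 5-2. vehicles 25 < 30; floor area 13,900 square feet > 13,300 square feet → Small Fleet Certificate not required.
Sec. 5-3. vehicles 25 > 19; seating 48 ≥ 40 → Annual Registration exemption does not apply.
Sec. 5-4. floor area 13,900 square feet > 6,900 square feet; vehicles 25 ≥ 24 → Large Premises Permit required.
Sec. 5-5. sells secondhand or consigned goods → Compliance Permit required.
Sec. 5-6. floor area 13,900 square feet ≤ 14,400 square feet → Annual Registration required.
Sec. 5-7. serves alcohol for on-premises consumption → Trade License required.
Sec. 5-8. Annual Registration is required → Commercial Registration also required.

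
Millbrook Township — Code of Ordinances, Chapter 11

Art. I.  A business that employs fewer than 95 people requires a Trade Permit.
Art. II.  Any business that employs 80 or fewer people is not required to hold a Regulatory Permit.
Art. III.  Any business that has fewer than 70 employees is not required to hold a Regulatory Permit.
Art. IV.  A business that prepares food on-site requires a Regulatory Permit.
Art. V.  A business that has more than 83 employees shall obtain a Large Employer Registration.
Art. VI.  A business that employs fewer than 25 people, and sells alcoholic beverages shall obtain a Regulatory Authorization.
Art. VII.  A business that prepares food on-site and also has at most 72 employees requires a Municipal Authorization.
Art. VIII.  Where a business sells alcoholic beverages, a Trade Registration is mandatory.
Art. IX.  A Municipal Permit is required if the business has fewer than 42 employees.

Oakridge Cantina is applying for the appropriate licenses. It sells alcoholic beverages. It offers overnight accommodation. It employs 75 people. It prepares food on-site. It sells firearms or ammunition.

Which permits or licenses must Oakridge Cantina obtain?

Trade Permit, Trade Registration

Art. I. employees 75 < 95 → Trade Permit required.
Art. II. employees 75 ≤ 80 → exempt from Regulatory Permit.
Art. III. employees 75 ≥ 70 → Regulatory Permit exemption does not apply.
Art. IV. prepares food on-site → Regulatory Permit required.
Art. V. employees 75 ≤ 83 → Large Employer Registration not required.
Art. VI. employees 75 ≥ 25; sells alcoholic beverages → Regulatory Authorization not required.
Art. VII. prepares food on-site; employees 75 > 72 → Municipal Authorization not required.
Art. VIII. sells alcoholic beverages → Trade Registration required.
Art. IX. employees 75 ≥ 42 → Municipal Permit not required.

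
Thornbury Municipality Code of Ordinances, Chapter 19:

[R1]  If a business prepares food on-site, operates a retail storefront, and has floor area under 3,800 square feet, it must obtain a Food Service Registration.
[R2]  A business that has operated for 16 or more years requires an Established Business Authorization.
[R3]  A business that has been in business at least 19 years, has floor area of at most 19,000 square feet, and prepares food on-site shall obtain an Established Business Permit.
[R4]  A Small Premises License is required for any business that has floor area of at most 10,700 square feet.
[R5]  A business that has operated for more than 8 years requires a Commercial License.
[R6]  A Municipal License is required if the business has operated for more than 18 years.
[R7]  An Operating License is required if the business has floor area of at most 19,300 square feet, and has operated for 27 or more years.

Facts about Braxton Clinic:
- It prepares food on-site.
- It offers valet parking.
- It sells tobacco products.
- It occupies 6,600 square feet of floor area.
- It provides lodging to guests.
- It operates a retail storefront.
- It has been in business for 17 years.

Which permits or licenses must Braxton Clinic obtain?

[R1] prepares food on-site; operates a retail storefront; floor area 6,600 square feet ≥ 3,800 square feet → Food Service Registration not required.
[R2] years in business 17 ≥ 16 → Established Business Authorization required.
[R3] years in business 17 < 19; floor area 6,600 square feet ≤ 19,000 square feet; prepares food on-site → Established Business Permit not required.
[R4] floor area 6,600 square feet ≤ 10,700 square feet → Small Premises License required.
[R5] years in business 17 > 8 → Commercial License required.
[R6] years in business 17 ≤ 18 → Municipal License not required.
[R7] floor area 6,600 square feet ≤ 19,300 square feet; years in business 17 < 27 → Operating License not required.

Commercial License, Established Business Authorization, Small Premises License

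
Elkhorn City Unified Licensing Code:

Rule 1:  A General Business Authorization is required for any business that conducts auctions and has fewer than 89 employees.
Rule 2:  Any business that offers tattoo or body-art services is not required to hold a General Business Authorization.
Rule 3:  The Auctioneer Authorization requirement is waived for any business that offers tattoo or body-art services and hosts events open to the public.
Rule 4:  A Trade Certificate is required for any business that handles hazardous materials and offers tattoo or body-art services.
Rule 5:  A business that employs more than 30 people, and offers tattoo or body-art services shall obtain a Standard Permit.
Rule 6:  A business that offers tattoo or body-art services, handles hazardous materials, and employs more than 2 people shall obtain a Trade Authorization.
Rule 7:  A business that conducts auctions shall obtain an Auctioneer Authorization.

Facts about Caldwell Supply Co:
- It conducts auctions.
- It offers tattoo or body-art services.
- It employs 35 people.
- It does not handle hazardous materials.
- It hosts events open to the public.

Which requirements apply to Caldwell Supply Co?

Rule 1: conducts auctions; employees 35 < 89 → General Business Authorization required.
Rule 2: offers tattoo or body-art services → exempt from General Business Authorization.
Rule 3: offers tattoo or body-art services; hosts events open to the public → exempt from Auctioneer Authorization.
Rule 4: does not handle hazardous materials; offers tattoo or body-art services → Trade Certificate not required.
Rule 5: employees 35 > 30; offers tattoo or body-art services → Standard Permit required.
Rule 6: offers tattoo or body-art services; does not handle hazardous materials; employees 35 > 2 → Trade Authorization not required.
Rule 7: conducts auctions → Auctioneer Authorization required.

Standard Permit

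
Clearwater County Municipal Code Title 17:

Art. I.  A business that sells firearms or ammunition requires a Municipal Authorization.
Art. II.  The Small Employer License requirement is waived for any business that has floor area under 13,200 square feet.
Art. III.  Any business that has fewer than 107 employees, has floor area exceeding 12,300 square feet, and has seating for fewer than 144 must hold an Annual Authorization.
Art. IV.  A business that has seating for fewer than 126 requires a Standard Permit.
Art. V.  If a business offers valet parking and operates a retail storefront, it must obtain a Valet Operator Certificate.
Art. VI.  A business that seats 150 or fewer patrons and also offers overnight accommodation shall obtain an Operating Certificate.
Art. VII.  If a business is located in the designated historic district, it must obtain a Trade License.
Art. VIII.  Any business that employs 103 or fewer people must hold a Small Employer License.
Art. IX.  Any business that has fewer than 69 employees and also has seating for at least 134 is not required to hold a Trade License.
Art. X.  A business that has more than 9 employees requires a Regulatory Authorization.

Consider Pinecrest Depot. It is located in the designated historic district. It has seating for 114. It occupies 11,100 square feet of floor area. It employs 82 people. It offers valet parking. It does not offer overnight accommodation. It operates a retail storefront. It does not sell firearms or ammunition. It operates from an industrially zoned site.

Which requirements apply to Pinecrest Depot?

Art. I. does not sell firearms or ammunition → Municipal Authorization not required.
Art. II. floor area 11,100 square feet < 13,200 square feet → exempt from Small Employer License.
Art. III. employees 82 < 107; floor area 11,100 square feet ≤ 12,300 square feet; seating 114 < 144 → Annual Authorization not required.
Art. IV. seating 114 < 126 → Standard Permit required.
Art. V. offers valet parking; operates a retail storefront → Valet Operator Certificate required.
Art. VI. seating 114 ≤ 150; does not offer overnight accommodation → Operating Certificate not required.
Art. VII. is located in the designated historic district → Trade License required.
Art. VIII. employees 82 ≤ 103 → Small Employer License required.
Art. IX. employees 82 ≥ 69; seating 114 < 134 → Trade License exemption does not apply.
Art. X. employees 82 > 9 → Regulatory Authorization required.

Regulatory Authorization, Standard Permit, Trade License, Valet Operator Certificate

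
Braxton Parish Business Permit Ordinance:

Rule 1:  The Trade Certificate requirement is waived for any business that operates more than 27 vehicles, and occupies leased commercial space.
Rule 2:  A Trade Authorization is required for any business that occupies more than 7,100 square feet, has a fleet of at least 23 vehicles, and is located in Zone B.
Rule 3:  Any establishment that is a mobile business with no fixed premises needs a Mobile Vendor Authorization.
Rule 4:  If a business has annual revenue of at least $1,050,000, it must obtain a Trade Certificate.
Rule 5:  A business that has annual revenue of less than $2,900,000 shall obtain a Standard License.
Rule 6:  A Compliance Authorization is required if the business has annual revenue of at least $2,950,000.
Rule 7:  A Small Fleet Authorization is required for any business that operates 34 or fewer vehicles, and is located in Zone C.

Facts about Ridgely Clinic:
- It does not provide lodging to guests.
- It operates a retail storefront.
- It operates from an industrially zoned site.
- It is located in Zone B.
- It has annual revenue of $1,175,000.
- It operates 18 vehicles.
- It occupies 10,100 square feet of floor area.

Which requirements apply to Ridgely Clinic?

Rule 1: vehicles 18 ≤ 27; operates from an industrially zoned site (not: occupies leased commercial space) → Trade Certificate exemption does not apply.
Rule 2: floor area 10,100 square feet > 7,100 square feet; vehicles 18 < 23; is located in Zone B → Trade Authorization not required.
Rule 3: operates from an industrially zoned site (not: is a mobile business with no fixed premises) → Mobile Vendor Authorization not required.
Rule 4: revenue $1,175,000 ≥ $1,050,000 → Trade Certificate required.
Rule 5: revenue $1,175,000 < $2,900,000 → Standard License required.
Rule 6: revenue $1,175,000 < $2,950,000 → Compliance Authorization not required.
Rule 7: vehicles 18 ≤ 34; is located in Zone B (not: is located in Zone C) → Small Fleet Authorization not required.

Standard License, Trade Certificate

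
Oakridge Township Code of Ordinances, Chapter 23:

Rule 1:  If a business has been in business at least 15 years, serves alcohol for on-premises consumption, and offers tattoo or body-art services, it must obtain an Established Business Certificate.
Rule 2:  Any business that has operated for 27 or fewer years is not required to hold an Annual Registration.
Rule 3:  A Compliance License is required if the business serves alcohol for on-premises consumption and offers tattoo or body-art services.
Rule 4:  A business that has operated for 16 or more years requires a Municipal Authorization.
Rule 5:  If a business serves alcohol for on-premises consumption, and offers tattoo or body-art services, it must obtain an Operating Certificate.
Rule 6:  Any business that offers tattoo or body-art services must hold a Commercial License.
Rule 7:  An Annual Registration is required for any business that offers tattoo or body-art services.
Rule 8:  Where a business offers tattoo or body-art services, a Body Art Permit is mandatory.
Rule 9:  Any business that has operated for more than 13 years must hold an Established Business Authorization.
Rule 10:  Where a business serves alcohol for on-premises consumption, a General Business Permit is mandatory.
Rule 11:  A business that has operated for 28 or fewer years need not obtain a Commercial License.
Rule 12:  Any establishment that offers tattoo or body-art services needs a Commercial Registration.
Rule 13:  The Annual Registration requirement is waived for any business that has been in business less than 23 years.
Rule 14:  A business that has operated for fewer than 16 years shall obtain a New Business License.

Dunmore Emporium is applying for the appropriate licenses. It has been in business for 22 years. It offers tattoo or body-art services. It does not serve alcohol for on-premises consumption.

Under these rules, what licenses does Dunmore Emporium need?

Body Art Permit, Commercial Registration, Established Business Authorization, Municipal Authorization

Rule 1: years in business 22 ≥ 15; does not serve alcohol for on-premises consumption; offers tattoo or body-art services → Established Business Certificate not required.
Rule 2: years in business 22 ≤ 27 → exempt from Annual Registration.
Rule 3: does not serve alcohol for on-premises consumption; offers tattoo or body-art services → Compliance License not required.
Rule 4: years in business 22 ≥ 16 → Municipal Authorization required.
Rule 5: does not serve alcohol for on-premises consumption; offers tattoo or body-art services → Operating Certificate not required.
Rule 6: offers tattoo or body-art services → Commercial License required.
Rule 7: offers tattoo or body-art services → Annual Registration required.
Rule 8: offers tattoo or body-art services → Body Art Permit required.
Rule 9: years in business 22 > 13 → Established Business Authorization required.
Rule 10: does not serve alcohol for on-premises consumption → General Business Permit not required.
Rule 11: years in business 22 ≤ 28 → exempt from Commercial License.
Rule 12: offers tattoo or body-art services → Commercial Registration required.
Rule 13: years in business 22 < 23 → exempt from Annual Registration.
Rule 14: years in business 22 ≥ 16 → New Business License not required.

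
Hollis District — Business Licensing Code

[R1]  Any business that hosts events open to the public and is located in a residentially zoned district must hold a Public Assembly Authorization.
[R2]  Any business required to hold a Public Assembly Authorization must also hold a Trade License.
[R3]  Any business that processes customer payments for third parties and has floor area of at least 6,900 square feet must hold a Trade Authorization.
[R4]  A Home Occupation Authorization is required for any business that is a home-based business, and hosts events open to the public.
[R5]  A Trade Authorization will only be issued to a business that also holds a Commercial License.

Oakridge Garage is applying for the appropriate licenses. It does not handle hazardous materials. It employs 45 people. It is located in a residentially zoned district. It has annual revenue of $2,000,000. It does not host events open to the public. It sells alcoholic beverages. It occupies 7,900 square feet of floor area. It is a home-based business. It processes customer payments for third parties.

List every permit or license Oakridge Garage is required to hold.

[R1] does not host events open to the public; is located in a residentially zoned district → Public Assembly Authorization not required.
[R2] Public Assembly Authorization is not required → no effect.
[R3] processes customer payments for third parties; floor area 7,900 square feet ≥ 6,900 square feet → Trade Authorization required.
[R4] is a home-based business; does not host events open to the public → Home Occupation Authorization not required.
[R5] Trade Authorization is required → Commercial License also required.

Commercial License, Trade Authorization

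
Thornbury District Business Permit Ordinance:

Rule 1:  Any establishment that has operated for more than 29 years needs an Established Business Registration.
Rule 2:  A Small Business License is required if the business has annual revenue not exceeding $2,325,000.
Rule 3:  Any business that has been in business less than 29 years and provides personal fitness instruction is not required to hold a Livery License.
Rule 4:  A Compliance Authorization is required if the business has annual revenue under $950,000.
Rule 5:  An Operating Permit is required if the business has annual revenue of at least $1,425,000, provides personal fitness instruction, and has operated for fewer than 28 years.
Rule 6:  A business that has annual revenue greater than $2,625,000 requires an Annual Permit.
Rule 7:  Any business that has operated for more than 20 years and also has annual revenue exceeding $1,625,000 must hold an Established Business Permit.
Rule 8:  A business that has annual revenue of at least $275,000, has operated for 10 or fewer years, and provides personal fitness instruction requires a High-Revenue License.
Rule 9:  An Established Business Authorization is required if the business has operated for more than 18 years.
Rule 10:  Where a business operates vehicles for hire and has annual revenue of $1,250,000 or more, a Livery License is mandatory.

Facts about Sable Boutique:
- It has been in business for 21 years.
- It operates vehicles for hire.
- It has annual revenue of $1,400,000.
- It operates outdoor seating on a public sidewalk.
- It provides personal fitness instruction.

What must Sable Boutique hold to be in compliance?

Established Business Authorization, Small Business License

Rule 1: years in business 21 ≤ 29 → Established Business Registration not required.
Rule 2: revenue $1,400,000 ≤ $2,325,000 → Small Business License required.
Rule 3: years in business 21 < 29; provides personal fitness instruction → exempt from Livery License.
Rule 4: revenue $1,400,000 ≥ $950,000 → Compliance Authorization not required.
Rule 5: revenue $1,400,000 < $1,425,000; provides personal fitness instruction; years in business 21 < 28 → Operating Permit not required.
Rule 6: revenue $1,400,000 ≤ $2,625,000 → Annual Permit not required.
Rule 7: years in business 21 > 20; revenue $1,400,000 ≤ $1,625,000 → Established Business Permit not required.
Rule 8: revenue $1,400,000 ≥ $275,000; years in business 21 > 10; provides personal fitness instruction → High-Revenue License not required.
Rule 9: years in business 21 > 18 → Established Business Authorization required.
Rule 10: operates vehicles for hire; revenue $1,400,000 ≥ $1,250,000 → Livery License required.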